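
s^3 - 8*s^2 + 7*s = s*(s - 7)*(s - 1)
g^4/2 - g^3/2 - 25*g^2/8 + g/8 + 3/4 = (g/2 + 1)*(g - 3)*(g - 1/2)*(g + 1/2)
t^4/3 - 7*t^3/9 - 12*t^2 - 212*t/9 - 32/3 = (t/3 + 1)*(t - 8)*(t + 2/3)*(t + 2)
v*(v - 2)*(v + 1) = v^3 - v^2 - 2*v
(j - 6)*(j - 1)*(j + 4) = j^3 - 3*j^2 - 22*j + 24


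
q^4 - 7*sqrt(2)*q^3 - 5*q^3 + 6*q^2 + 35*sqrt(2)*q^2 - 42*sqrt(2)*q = q*(q - 3)*(q - 2)*(q - 7*sqrt(2))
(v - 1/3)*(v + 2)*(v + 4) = v^3 + 17*v^2/3 + 6*v - 8/3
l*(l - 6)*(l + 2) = l^3 - 4*l^2 - 12*l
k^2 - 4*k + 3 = (k - 3)*(k - 1)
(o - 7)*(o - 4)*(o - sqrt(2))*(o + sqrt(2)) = o^4 - 11*o^3 + 26*o^2 + 22*o - 56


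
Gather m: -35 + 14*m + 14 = 14*m - 21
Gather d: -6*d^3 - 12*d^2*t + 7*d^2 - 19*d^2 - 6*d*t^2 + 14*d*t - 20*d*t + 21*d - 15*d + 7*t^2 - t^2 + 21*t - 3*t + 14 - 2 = -6*d^3 + d^2*(-12*t - 12) + d*(-6*t^2 - 6*t + 6) + 6*t^2 + 18*t + 12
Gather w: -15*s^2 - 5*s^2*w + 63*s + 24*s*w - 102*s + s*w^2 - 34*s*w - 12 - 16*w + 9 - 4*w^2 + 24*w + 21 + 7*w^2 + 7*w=-15*s^2 - 39*s + w^2*(s + 3) + w*(-5*s^2 - 10*s + 15) + 18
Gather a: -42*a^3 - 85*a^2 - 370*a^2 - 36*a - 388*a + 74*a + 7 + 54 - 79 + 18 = -42*a^3 - 455*a^2 - 350*a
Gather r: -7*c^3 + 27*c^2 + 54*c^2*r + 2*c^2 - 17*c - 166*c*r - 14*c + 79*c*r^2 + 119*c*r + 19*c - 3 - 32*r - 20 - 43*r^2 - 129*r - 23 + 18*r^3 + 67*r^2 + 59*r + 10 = -7*c^3 + 29*c^2 - 12*c + 18*r^3 + r^2*(79*c + 24) + r*(54*c^2 - 47*c - 102) - 36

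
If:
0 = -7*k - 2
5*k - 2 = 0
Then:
No Solution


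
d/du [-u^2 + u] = 1 - 2*u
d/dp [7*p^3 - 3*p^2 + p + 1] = 21*p^2 - 6*p + 1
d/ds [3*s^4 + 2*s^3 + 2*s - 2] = 12*s^3 + 6*s^2 + 2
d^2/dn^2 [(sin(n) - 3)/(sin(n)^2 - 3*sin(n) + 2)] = (-sin(n)^4 + 8*sin(n)^3 - 5*sin(n)^2 - 26*sin(n) + 30)/((sin(n) - 2)^3*(sin(n) - 1)^2)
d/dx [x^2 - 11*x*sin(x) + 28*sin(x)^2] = -11*x*cos(x) + 2*x - 11*sin(x) + 28*sin(2*x)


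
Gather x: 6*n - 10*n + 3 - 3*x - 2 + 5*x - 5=-4*n + 2*x - 4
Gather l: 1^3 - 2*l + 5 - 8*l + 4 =10 - 10*l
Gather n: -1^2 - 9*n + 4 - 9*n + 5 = 8 - 18*n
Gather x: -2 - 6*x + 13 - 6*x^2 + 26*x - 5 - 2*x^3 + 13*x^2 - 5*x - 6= -2*x^3 + 7*x^2 + 15*x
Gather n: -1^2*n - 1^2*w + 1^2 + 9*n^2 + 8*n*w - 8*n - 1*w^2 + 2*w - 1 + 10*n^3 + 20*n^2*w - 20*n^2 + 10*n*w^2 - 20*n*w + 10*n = 10*n^3 + n^2*(20*w - 11) + n*(10*w^2 - 12*w + 1) - w^2 + w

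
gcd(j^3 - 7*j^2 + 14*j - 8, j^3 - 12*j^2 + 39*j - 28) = j^2 - 5*j + 4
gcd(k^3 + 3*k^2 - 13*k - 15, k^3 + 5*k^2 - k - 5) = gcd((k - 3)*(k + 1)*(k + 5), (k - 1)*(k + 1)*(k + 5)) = k^2 + 6*k + 5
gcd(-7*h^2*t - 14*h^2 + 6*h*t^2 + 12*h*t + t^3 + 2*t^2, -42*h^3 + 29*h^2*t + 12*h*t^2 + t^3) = -7*h^2 + 6*h*t + t^2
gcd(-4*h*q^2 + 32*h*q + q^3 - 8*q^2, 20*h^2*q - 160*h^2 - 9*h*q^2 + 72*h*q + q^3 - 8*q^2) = -4*h*q + 32*h + q^2 - 8*q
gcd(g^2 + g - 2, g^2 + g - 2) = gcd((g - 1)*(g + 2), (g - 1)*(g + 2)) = g^2 + g - 2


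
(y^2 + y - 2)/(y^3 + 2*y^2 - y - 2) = 1/(y + 1)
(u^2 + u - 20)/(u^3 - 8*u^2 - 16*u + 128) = (u + 5)/(u^2 - 4*u - 32)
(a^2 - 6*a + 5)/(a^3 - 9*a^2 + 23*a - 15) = 1/(a - 3)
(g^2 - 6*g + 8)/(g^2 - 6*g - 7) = (-g^2 + 6*g - 8)/(-g^2 + 6*g + 7)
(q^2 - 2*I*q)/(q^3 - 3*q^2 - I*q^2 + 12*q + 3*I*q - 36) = q*(q - 2*I)/(q^3 - q^2*(3 + I) + 3*q*(4 + I) - 36)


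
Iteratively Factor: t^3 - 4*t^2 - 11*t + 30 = (t - 2)*(t^2 - 2*t - 15) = (t - 2)*(t + 3)*(t - 5)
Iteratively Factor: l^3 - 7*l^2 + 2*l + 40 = (l - 4)*(l^2 - 3*l - 10) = (l - 5)*(l - 4)*(l + 2)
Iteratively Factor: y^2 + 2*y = (y)*(y + 2)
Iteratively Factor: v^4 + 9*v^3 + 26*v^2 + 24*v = (v + 3)*(v^3 + 6*v^2 + 8*v) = (v + 3)*(v + 4)*(v^2 + 2*v) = (v + 2)*(v + 3)*(v + 4)*(v)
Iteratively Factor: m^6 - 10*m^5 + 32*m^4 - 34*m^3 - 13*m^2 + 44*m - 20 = (m + 1)*(m^5 - 11*m^4 + 43*m^3 - 77*m^2 + 64*m - 20) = (m - 2)*(m + 1)*(m^4 - 9*m^3 + 25*m^2 - 27*m + 10) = (m - 2)*(m - 1)*(m + 1)*(m^3 - 8*m^2 + 17*m - 10) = (m - 2)^2*(m - 1)*(m + 1)*(m^2 - 6*m + 5) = (m - 2)^2*(m - 1)^2*(m + 1)*(m - 5)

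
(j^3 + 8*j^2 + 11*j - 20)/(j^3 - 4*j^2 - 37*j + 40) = (j + 4)/(j - 8)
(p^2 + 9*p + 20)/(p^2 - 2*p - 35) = (p + 4)/(p - 7)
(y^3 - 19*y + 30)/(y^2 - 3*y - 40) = (y^2 - 5*y + 6)/(y - 8)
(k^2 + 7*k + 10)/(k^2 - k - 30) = (k + 2)/(k - 6)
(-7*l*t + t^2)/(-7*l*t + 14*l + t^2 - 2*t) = t/(t - 2)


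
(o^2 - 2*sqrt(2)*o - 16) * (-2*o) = -2*o^3 + 4*sqrt(2)*o^2 + 32*o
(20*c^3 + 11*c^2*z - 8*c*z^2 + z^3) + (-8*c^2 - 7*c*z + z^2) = 20*c^3 + 11*c^2*z - 8*c^2 - 8*c*z^2 - 7*c*z + z^3 + z^2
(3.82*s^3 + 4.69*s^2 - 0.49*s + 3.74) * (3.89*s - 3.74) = 14.8598*s^4 + 3.9573*s^3 - 19.4467*s^2 + 16.3812*s - 13.9876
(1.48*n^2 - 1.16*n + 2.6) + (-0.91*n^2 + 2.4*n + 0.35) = 0.57*n^2 + 1.24*n + 2.95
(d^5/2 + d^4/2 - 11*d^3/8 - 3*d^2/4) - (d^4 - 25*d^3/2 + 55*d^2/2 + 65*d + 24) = d^5/2 - d^4/2 + 89*d^3/8 - 113*d^2/4 - 65*d - 24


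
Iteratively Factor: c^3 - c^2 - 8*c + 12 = (c + 3)*(c^2 - 4*c + 4) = (c - 2)*(c + 3)*(c - 2)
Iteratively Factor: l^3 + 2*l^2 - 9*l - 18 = (l - 3)*(l^2 + 5*l + 6) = (l - 3)*(l + 3)*(l + 2)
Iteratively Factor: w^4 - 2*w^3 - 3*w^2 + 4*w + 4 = (w + 1)*(w^3 - 3*w^2 + 4) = (w + 1)^2*(w^2 - 4*w + 4) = (w - 2)*(w + 1)^2*(w - 2)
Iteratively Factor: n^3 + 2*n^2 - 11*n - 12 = (n - 3)*(n^2 + 5*n + 4) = (n - 3)*(n + 4)*(n + 1)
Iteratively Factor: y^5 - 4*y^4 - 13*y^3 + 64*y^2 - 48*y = (y - 3)*(y^4 - y^3 - 16*y^2 + 16*y) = y*(y - 3)*(y^3 - y^2 - 16*y + 16) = y*(y - 4)*(y - 3)*(y^2 + 3*y - 4) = y*(y - 4)*(y - 3)*(y + 4)*(y - 1)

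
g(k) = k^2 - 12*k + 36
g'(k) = 2*k - 12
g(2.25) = 14.06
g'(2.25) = -7.50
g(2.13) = 14.98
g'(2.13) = -7.74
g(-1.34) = 53.88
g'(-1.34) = -14.68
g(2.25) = 14.06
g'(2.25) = -7.50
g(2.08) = 15.37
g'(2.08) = -7.84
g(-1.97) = 63.52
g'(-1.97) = -15.94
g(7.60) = 2.56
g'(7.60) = 3.20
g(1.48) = 20.43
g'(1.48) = -9.04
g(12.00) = 36.00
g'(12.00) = 12.00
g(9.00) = 9.00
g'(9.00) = 6.00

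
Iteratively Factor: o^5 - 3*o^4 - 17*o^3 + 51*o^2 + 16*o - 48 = (o - 3)*(o^4 - 17*o^2 + 16) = (o - 3)*(o + 1)*(o^3 - o^2 - 16*o + 16) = (o - 4)*(o - 3)*(o + 1)*(o^2 + 3*o - 4) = (o - 4)*(o - 3)*(o - 1)*(o + 1)*(o + 4)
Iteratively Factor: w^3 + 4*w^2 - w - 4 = (w + 4)*(w^2 - 1) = (w - 1)*(w + 4)*(w + 1)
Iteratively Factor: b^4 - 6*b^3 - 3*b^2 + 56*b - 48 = (b - 4)*(b^3 - 2*b^2 - 11*b + 12) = (b - 4)*(b + 3)*(b^2 - 5*b + 4) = (b - 4)^2*(b + 3)*(b - 1)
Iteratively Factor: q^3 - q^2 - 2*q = (q - 2)*(q^2 + q) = (q - 2)*(q + 1)*(q)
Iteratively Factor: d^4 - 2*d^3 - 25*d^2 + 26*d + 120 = (d - 3)*(d^3 + d^2 - 22*d - 40) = (d - 3)*(d + 4)*(d^2 - 3*d - 10) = (d - 5)*(d - 3)*(d + 4)*(d + 2)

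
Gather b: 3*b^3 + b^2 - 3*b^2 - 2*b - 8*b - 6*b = 3*b^3 - 2*b^2 - 16*b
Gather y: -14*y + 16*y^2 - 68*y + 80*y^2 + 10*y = 96*y^2 - 72*y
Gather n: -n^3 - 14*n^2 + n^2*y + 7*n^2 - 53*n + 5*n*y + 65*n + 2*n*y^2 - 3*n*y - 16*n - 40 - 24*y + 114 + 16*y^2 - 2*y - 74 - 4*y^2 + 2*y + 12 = -n^3 + n^2*(y - 7) + n*(2*y^2 + 2*y - 4) + 12*y^2 - 24*y + 12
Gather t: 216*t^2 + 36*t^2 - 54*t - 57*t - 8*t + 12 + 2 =252*t^2 - 119*t + 14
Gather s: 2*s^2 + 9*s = 2*s^2 + 9*s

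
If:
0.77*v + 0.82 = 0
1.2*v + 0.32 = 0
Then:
No Solution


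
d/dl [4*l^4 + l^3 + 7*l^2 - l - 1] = 16*l^3 + 3*l^2 + 14*l - 1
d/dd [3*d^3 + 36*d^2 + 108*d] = 9*d^2 + 72*d + 108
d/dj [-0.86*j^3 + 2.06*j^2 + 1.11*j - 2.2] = -2.58*j^2 + 4.12*j + 1.11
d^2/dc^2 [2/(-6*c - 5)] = -144/(6*c + 5)^3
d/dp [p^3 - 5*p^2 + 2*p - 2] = 3*p^2 - 10*p + 2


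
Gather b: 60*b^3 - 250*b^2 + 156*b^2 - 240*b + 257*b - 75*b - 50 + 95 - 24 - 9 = 60*b^3 - 94*b^2 - 58*b + 12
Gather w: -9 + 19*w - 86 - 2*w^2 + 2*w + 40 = -2*w^2 + 21*w - 55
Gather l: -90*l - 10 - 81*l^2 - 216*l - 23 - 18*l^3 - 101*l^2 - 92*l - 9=-18*l^3 - 182*l^2 - 398*l - 42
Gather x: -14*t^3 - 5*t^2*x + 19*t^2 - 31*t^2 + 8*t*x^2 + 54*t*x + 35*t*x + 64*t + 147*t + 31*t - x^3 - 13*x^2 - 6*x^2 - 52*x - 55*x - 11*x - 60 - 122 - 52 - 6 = -14*t^3 - 12*t^2 + 242*t - x^3 + x^2*(8*t - 19) + x*(-5*t^2 + 89*t - 118) - 240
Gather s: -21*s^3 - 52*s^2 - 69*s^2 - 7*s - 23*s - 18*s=-21*s^3 - 121*s^2 - 48*s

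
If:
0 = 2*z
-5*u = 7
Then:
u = -7/5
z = 0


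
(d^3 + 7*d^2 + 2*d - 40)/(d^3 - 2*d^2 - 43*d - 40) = (d^2 + 2*d - 8)/(d^2 - 7*d - 8)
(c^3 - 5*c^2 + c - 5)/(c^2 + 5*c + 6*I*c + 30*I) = (c^3 - 5*c^2 + c - 5)/(c^2 + c*(5 + 6*I) + 30*I)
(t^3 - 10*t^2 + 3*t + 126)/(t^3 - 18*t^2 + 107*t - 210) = (t + 3)/(t - 5)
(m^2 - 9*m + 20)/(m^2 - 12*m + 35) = (m - 4)/(m - 7)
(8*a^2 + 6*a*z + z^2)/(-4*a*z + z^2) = (8*a^2 + 6*a*z + z^2)/(z*(-4*a + z))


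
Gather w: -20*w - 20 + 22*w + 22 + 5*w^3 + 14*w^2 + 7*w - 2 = 5*w^3 + 14*w^2 + 9*w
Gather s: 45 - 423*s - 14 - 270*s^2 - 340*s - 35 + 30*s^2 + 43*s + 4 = -240*s^2 - 720*s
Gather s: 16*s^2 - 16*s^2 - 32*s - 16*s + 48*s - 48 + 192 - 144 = 0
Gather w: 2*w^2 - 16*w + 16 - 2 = 2*w^2 - 16*w + 14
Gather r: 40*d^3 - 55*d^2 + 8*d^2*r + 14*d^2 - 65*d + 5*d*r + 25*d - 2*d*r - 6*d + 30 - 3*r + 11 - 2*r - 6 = 40*d^3 - 41*d^2 - 46*d + r*(8*d^2 + 3*d - 5) + 35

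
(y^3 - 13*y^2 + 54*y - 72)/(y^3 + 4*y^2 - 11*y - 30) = (y^2 - 10*y + 24)/(y^2 + 7*y + 10)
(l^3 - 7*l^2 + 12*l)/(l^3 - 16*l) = (l - 3)/(l + 4)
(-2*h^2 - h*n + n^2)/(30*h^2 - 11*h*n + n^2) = (-2*h^2 - h*n + n^2)/(30*h^2 - 11*h*n + n^2)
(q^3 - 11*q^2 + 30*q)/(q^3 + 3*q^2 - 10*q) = (q^2 - 11*q + 30)/(q^2 + 3*q - 10)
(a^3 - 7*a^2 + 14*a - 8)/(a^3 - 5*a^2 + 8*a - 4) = (a - 4)/(a - 2)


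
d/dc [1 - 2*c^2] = -4*c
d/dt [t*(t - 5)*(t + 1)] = 3*t^2 - 8*t - 5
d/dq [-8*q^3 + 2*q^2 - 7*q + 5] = -24*q^2 + 4*q - 7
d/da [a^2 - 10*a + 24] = 2*a - 10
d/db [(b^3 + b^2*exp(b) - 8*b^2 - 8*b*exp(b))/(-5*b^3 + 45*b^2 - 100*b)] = (-b^3*exp(b) + 18*b^2*exp(b) + b^2 - 108*b*exp(b) - 40*b + 212*exp(b) + 160)/(5*(b^4 - 18*b^3 + 121*b^2 - 360*b + 400))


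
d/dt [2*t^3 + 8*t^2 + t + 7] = 6*t^2 + 16*t + 1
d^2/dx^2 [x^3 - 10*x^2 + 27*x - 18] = 6*x - 20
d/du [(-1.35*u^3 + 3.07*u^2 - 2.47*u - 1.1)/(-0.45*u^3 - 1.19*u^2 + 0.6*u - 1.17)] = (2.22044604925031e-16*u^5 + 2.988*u^4 - 3.843*u^3 + 2.1562*u^2 - 9.8018*u + 3.5499)/(0.2025*u^6 + 1.071*u^5 + 0.8761*u^4 - 0.375*u^3 + 3.1446*u^2 - 1.404*u + 1.3689)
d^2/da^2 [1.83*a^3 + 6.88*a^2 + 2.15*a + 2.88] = 10.98*a + 13.76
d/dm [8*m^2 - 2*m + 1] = 16*m - 2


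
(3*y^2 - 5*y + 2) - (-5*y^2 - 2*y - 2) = 8*y^2 - 3*y + 4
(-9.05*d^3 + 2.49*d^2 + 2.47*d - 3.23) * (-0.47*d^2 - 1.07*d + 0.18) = 4.2535*d^5 + 8.5132*d^4 - 5.4542*d^3 - 0.676600000000001*d^2 + 3.9007*d - 0.5814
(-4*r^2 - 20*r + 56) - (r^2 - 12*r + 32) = -5*r^2 - 8*r + 24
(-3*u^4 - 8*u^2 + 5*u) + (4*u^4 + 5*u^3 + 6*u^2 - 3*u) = u^4 + 5*u^3 - 2*u^2 + 2*u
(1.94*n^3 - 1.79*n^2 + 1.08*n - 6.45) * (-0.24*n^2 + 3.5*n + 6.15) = -0.4656*n^5 + 7.2196*n^4 + 5.4068*n^3 - 5.6805*n^2 - 15.933*n - 39.6675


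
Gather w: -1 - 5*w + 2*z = -5*w + 2*z - 1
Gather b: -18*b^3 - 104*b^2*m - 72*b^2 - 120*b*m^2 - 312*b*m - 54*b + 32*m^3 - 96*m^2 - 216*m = -18*b^3 + b^2*(-104*m - 72) + b*(-120*m^2 - 312*m - 54) + 32*m^3 - 96*m^2 - 216*m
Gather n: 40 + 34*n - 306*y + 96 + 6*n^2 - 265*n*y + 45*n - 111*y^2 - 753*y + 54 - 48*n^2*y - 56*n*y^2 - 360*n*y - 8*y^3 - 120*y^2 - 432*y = n^2*(6 - 48*y) + n*(-56*y^2 - 625*y + 79) - 8*y^3 - 231*y^2 - 1491*y + 190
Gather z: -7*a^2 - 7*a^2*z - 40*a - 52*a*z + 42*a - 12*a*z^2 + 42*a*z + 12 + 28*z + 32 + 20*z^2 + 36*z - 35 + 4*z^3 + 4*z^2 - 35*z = -7*a^2 + 2*a + 4*z^3 + z^2*(24 - 12*a) + z*(-7*a^2 - 10*a + 29) + 9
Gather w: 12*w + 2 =12*w + 2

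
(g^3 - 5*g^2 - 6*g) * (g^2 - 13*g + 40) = g^5 - 18*g^4 + 99*g^3 - 122*g^2 - 240*g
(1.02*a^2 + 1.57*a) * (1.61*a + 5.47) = 1.6422*a^3 + 8.1071*a^2 + 8.5879*a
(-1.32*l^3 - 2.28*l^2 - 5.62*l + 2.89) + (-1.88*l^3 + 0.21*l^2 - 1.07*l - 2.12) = -3.2*l^3 - 2.07*l^2 - 6.69*l + 0.77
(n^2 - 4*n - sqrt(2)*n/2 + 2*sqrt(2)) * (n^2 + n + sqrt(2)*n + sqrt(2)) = n^4 - 3*n^3 + sqrt(2)*n^3/2 - 5*n^2 - 3*sqrt(2)*n^2/2 - 2*sqrt(2)*n + 3*n + 4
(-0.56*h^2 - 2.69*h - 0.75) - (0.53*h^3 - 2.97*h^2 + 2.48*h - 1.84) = -0.53*h^3 + 2.41*h^2 - 5.17*h + 1.09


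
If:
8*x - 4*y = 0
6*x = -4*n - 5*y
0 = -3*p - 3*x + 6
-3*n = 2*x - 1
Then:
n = 2/5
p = 21/10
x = -1/10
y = -1/5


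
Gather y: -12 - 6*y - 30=-6*y - 42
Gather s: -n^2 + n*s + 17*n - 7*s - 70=-n^2 + 17*n + s*(n - 7) - 70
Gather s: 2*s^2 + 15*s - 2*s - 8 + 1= 2*s^2 + 13*s - 7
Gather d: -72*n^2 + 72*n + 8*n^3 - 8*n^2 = 8*n^3 - 80*n^2 + 72*n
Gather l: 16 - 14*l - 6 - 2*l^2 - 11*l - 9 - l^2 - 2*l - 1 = -3*l^2 - 27*l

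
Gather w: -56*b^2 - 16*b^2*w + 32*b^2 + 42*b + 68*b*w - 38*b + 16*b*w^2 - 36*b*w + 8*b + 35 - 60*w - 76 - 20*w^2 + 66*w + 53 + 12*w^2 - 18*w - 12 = -24*b^2 + 12*b + w^2*(16*b - 8) + w*(-16*b^2 + 32*b - 12)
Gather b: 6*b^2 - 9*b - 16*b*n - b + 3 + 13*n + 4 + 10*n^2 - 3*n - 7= 6*b^2 + b*(-16*n - 10) + 10*n^2 + 10*n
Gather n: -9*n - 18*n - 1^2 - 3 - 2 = -27*n - 6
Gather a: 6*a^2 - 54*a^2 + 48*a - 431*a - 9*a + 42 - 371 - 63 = -48*a^2 - 392*a - 392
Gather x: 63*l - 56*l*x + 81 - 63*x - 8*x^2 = 63*l - 8*x^2 + x*(-56*l - 63) + 81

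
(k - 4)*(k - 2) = k^2 - 6*k + 8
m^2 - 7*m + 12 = (m - 4)*(m - 3)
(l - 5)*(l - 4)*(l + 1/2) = l^3 - 17*l^2/2 + 31*l/2 + 10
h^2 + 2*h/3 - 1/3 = (h - 1/3)*(h + 1)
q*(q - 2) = q^2 - 2*q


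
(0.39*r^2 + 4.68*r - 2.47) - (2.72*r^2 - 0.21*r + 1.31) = -2.33*r^2 + 4.89*r - 3.78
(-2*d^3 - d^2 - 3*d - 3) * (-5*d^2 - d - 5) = 10*d^5 + 7*d^4 + 26*d^3 + 23*d^2 + 18*d + 15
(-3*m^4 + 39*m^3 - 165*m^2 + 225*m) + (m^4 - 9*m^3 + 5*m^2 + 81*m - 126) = -2*m^4 + 30*m^3 - 160*m^2 + 306*m - 126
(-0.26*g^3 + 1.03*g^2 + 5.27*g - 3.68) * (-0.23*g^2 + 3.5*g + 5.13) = 0.0598*g^5 - 1.1469*g^4 + 1.0591*g^3 + 24.5753*g^2 + 14.1551*g - 18.8784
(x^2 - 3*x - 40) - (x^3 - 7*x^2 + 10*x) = -x^3 + 8*x^2 - 13*x - 40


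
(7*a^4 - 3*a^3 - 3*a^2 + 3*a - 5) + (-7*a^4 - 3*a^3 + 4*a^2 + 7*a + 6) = -6*a^3 + a^2 + 10*a + 1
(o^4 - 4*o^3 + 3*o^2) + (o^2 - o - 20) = o^4 - 4*o^3 + 4*o^2 - o - 20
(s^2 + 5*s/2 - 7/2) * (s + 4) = s^3 + 13*s^2/2 + 13*s/2 - 14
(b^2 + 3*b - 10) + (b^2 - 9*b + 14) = 2*b^2 - 6*b + 4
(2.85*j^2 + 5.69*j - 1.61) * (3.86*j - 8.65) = 11.001*j^3 - 2.6891*j^2 - 55.4331*j + 13.9265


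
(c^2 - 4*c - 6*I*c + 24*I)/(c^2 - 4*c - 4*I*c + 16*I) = (c - 6*I)/(c - 4*I)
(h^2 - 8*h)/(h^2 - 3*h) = (h - 8)/(h - 3)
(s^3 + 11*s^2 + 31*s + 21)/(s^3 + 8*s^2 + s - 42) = (s + 1)/(s - 2)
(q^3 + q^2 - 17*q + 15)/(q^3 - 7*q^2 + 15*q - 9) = (q + 5)/(q - 3)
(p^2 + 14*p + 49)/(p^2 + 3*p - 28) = (p + 7)/(p - 4)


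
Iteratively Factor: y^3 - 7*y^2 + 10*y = (y)*(y^2 - 7*y + 10) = y*(y - 2)*(y - 5)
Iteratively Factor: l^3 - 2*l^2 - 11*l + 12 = (l - 1)*(l^2 - l - 12) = (l - 4)*(l - 1)*(l + 3)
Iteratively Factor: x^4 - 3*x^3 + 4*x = (x - 2)*(x^3 - x^2 - 2*x) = x*(x - 2)*(x^2 - x - 2) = x*(x - 2)^2*(x + 1)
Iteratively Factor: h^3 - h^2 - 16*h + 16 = (h + 4)*(h^2 - 5*h + 4) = (h - 4)*(h + 4)*(h - 1)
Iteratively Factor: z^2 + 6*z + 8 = (z + 4)*(z + 2)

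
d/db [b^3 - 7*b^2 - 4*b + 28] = 3*b^2 - 14*b - 4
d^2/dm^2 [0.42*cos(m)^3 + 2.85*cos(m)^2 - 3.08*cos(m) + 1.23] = 2.765*cos(m) - 5.7*cos(2*m) - 0.945*cos(3*m)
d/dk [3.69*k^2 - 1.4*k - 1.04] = 7.38*k - 1.4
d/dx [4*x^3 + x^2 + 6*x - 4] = 12*x^2 + 2*x + 6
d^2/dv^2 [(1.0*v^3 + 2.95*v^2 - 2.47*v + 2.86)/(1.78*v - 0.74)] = (6.3368*v^3 - 7.9032*v^2 + 3.2856*v + 14.84712)/(5.639752*v^3 - 7.033848*v^2 + 2.924184*v - 0.405224)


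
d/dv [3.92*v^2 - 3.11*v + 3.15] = 7.84*v - 3.11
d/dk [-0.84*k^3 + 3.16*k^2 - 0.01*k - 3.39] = -2.52*k^2 + 6.32*k - 0.01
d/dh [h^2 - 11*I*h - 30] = 2*h - 11*I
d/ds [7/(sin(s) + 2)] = -7*cos(s)/(sin(s) + 2)^2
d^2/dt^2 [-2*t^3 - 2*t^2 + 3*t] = -12*t - 4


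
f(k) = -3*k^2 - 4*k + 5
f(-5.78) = -72.11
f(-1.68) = 3.25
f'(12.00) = -76.00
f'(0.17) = -5.02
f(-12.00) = -379.00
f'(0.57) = -7.42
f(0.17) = 4.23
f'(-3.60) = 17.60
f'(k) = -6*k - 4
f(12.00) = -475.00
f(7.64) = -200.67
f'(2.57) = -19.42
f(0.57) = 1.75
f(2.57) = -25.09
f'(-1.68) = 6.08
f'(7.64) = -49.84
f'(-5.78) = 30.68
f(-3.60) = -19.48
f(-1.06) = 5.87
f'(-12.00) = 68.00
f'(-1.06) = 2.36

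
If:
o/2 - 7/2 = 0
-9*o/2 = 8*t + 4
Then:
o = 7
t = -71/16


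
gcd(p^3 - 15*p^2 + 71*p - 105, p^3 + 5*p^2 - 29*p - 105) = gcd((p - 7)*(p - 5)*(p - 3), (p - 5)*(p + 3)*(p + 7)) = p - 5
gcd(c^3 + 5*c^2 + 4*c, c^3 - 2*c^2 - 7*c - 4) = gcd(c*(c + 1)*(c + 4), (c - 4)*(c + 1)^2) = c + 1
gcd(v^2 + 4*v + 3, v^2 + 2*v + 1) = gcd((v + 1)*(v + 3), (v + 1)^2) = v + 1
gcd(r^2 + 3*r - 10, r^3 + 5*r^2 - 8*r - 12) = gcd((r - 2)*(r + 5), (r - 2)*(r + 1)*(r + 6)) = r - 2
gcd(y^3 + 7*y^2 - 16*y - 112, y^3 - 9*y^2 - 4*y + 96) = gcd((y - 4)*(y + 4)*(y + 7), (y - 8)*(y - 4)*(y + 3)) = y - 4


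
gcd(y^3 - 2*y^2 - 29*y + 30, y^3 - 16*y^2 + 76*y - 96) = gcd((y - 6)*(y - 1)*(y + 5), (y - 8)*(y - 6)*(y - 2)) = y - 6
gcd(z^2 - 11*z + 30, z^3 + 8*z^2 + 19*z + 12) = 1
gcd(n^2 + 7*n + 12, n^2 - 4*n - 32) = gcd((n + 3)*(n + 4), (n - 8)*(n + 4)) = n + 4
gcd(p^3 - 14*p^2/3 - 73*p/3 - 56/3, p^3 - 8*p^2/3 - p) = 1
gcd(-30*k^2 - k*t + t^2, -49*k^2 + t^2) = 1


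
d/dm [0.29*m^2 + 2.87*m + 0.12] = 0.58*m + 2.87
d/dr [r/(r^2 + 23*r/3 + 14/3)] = 3*(14 - 3*r^2)/(9*r^4 + 138*r^3 + 613*r^2 + 644*r + 196)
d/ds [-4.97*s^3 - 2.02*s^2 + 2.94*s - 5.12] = -14.91*s^2 - 4.04*s + 2.94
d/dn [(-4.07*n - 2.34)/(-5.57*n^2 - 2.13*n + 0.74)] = (22.6699*n^2 + 8.6691*n - (4.07*n + 2.34)*(11.14*n + 2.13) - 3.0118)/(5.57*n^2 + 2.13*n - 0.74)^2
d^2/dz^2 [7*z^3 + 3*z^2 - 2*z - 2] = 42*z + 6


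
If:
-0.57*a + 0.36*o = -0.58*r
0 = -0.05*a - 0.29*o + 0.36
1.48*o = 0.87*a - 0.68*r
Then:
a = 3.42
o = 0.65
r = 2.96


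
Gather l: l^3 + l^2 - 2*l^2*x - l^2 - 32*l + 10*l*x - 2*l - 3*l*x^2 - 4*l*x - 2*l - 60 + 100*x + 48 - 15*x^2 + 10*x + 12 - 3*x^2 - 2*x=l^3 - 2*l^2*x + l*(-3*x^2 + 6*x - 36) - 18*x^2 + 108*x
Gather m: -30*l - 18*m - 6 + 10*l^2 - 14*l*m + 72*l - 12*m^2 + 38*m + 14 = 10*l^2 + 42*l - 12*m^2 + m*(20 - 14*l) + 8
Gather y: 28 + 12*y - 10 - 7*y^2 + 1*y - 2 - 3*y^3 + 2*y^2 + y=-3*y^3 - 5*y^2 + 14*y + 16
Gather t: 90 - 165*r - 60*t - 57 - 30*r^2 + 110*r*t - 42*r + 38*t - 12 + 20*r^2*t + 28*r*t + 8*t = -30*r^2 - 207*r + t*(20*r^2 + 138*r - 14) + 21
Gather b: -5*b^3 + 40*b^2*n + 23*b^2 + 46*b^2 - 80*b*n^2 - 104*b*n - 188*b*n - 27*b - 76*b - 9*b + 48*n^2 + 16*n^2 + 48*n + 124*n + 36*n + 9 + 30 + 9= -5*b^3 + b^2*(40*n + 69) + b*(-80*n^2 - 292*n - 112) + 64*n^2 + 208*n + 48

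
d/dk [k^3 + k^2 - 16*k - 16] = 3*k^2 + 2*k - 16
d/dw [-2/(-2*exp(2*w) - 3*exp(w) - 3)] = (-8*exp(w) - 6)*exp(w)/(2*exp(2*w) + 3*exp(w) + 3)^2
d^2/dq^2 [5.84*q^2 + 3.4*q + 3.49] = 11.6800000000000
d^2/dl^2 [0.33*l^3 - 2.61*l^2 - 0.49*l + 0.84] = 1.98*l - 5.22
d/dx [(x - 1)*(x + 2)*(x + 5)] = 3*x^2 + 12*x + 3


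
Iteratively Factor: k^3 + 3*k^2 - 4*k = (k)*(k^2 + 3*k - 4) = k*(k - 1)*(k + 4)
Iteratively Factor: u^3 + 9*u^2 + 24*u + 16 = (u + 1)*(u^2 + 8*u + 16) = (u + 1)*(u + 4)*(u + 4)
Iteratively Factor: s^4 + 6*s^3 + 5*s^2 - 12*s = (s + 3)*(s^3 + 3*s^2 - 4*s) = (s - 1)*(s + 3)*(s^2 + 4*s) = (s - 1)*(s + 3)*(s + 4)*(s)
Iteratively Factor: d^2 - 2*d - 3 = (d + 1)*(d - 3)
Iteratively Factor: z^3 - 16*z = (z)*(z^2 - 16) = z*(z + 4)*(z - 4)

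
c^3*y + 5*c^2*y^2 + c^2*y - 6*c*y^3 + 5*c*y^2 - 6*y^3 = (c - y)*(c + 6*y)*(c*y + y)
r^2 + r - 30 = (r - 5)*(r + 6)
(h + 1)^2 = h^2 + 2*h + 1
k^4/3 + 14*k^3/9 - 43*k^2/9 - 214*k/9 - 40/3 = (k/3 + 1)*(k - 4)*(k + 2/3)*(k + 5)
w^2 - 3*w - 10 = (w - 5)*(w + 2)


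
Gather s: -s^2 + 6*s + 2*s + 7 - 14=-s^2 + 8*s - 7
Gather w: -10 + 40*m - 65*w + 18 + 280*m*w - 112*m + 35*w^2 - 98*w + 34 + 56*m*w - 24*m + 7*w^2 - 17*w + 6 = -96*m + 42*w^2 + w*(336*m - 180) + 48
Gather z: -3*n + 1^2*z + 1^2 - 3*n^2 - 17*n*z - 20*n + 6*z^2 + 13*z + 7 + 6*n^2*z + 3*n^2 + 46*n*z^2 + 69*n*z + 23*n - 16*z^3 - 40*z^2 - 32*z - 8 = -16*z^3 + z^2*(46*n - 34) + z*(6*n^2 + 52*n - 18)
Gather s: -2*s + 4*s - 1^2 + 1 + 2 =2*s + 2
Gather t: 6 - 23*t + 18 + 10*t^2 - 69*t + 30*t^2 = 40*t^2 - 92*t + 24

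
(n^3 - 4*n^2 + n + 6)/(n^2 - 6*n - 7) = (n^2 - 5*n + 6)/(n - 7)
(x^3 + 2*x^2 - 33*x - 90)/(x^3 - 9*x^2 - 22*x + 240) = (x + 3)/(x - 8)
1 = 1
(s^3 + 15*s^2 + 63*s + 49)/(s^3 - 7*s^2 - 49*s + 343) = (s^2 + 8*s + 7)/(s^2 - 14*s + 49)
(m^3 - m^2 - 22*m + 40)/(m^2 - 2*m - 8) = (m^2 + 3*m - 10)/(m + 2)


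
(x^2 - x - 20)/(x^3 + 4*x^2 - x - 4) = (x - 5)/(x^2 - 1)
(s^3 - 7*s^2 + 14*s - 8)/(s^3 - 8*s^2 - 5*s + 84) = (s^2 - 3*s + 2)/(s^2 - 4*s - 21)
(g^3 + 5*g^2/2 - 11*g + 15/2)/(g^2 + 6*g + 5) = (2*g^2 - 5*g + 3)/(2*(g + 1))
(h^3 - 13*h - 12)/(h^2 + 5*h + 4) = (h^2 - h - 12)/(h + 4)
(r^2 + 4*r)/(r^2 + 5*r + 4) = r/(r + 1)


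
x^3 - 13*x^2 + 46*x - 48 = (x - 8)*(x - 3)*(x - 2)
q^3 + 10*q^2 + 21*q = q*(q + 3)*(q + 7)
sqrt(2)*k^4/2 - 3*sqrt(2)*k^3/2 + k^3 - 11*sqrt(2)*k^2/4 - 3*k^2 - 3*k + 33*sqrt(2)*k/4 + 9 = (k - 3)*(k - 3*sqrt(2)/2)*(k + 2*sqrt(2))*(sqrt(2)*k/2 + 1/2)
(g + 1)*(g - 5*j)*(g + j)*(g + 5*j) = g^4 + g^3*j + g^3 - 25*g^2*j^2 + g^2*j - 25*g*j^3 - 25*g*j^2 - 25*j^3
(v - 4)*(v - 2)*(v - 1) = v^3 - 7*v^2 + 14*v - 8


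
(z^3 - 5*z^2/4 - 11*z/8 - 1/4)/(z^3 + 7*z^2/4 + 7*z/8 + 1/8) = (z - 2)/(z + 1)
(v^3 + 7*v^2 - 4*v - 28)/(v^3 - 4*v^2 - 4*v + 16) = (v + 7)/(v - 4)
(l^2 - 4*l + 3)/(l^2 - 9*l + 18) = (l - 1)/(l - 6)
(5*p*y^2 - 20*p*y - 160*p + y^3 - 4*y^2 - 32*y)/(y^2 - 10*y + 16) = (5*p*y + 20*p + y^2 + 4*y)/(y - 2)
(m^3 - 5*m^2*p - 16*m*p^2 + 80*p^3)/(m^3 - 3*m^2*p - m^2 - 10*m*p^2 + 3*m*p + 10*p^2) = (m^2 - 16*p^2)/(m^2 + 2*m*p - m - 2*p)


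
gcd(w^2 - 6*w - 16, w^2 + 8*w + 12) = w + 2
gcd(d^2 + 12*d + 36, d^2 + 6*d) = d + 6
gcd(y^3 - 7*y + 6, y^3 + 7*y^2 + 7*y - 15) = y^2 + 2*y - 3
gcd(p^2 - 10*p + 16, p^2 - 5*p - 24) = p - 8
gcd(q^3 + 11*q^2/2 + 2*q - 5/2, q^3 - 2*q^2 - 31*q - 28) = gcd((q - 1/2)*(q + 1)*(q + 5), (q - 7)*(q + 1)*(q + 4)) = q + 1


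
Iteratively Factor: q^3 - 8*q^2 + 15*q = (q)*(q^2 - 8*q + 15) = q*(q - 5)*(q - 3)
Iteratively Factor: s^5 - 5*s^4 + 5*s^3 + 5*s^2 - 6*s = (s + 1)*(s^4 - 6*s^3 + 11*s^2 - 6*s) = s*(s + 1)*(s^3 - 6*s^2 + 11*s - 6) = s*(s - 3)*(s + 1)*(s^2 - 3*s + 2) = s*(s - 3)*(s - 2)*(s + 1)*(s - 1)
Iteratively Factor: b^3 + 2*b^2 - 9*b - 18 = (b + 2)*(b^2 - 9) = (b - 3)*(b + 2)*(b + 3)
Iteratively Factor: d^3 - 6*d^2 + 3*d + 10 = (d - 5)*(d^2 - d - 2) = (d - 5)*(d + 1)*(d - 2)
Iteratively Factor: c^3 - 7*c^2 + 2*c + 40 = (c + 2)*(c^2 - 9*c + 20) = (c - 5)*(c + 2)*(c - 4)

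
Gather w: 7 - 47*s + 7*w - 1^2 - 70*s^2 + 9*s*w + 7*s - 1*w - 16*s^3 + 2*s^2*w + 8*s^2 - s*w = -16*s^3 - 62*s^2 - 40*s + w*(2*s^2 + 8*s + 6) + 6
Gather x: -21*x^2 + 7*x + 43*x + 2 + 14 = -21*x^2 + 50*x + 16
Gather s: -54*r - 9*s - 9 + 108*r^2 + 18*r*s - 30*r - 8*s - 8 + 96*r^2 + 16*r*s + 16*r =204*r^2 - 68*r + s*(34*r - 17) - 17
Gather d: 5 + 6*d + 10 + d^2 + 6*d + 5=d^2 + 12*d + 20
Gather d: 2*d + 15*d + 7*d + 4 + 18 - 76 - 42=24*d - 96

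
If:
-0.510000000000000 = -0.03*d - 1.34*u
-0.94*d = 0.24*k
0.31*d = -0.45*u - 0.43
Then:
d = -2.00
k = 7.85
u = 0.43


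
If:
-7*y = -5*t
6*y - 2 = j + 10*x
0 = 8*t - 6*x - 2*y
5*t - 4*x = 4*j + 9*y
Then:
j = 122/219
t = -28/73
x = -92/219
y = -20/73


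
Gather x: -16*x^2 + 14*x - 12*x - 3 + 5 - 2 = -16*x^2 + 2*x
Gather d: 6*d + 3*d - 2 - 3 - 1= 9*d - 6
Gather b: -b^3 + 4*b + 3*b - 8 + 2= -b^3 + 7*b - 6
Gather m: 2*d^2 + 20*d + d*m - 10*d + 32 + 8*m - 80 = 2*d^2 + 10*d + m*(d + 8) - 48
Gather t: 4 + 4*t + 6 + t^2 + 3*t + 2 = t^2 + 7*t + 12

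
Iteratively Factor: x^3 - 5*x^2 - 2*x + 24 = (x - 4)*(x^2 - x - 6) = (x - 4)*(x - 3)*(x + 2)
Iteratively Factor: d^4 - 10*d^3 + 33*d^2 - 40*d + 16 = (d - 1)*(d^3 - 9*d^2 + 24*d - 16) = (d - 4)*(d - 1)*(d^2 - 5*d + 4) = (d - 4)^2*(d - 1)*(d - 1)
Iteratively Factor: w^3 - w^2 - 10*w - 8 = (w + 2)*(w^2 - 3*w - 4) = (w + 1)*(w + 2)*(w - 4)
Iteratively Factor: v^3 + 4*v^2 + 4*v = (v + 2)*(v^2 + 2*v) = v*(v + 2)*(v + 2)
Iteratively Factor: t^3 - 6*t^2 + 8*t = (t - 2)*(t^2 - 4*t) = t*(t - 2)*(t - 4)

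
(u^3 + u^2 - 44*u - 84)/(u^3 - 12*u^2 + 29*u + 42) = (u^2 + 8*u + 12)/(u^2 - 5*u - 6)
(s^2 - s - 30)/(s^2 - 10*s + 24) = (s + 5)/(s - 4)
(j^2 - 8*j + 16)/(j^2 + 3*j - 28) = (j - 4)/(j + 7)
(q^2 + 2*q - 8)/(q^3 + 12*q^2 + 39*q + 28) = (q - 2)/(q^2 + 8*q + 7)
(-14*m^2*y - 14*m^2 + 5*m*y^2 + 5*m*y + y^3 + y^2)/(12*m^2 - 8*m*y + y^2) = (7*m*y + 7*m + y^2 + y)/(-6*m + y)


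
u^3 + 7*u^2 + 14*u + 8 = (u + 1)*(u + 2)*(u + 4)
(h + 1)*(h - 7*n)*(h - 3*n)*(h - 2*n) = h^4 - 12*h^3*n + h^3 + 41*h^2*n^2 - 12*h^2*n - 42*h*n^3 + 41*h*n^2 - 42*n^3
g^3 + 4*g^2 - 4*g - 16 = (g - 2)*(g + 2)*(g + 4)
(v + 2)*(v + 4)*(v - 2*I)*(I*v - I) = I*v^4 + 2*v^3 + 5*I*v^3 + 10*v^2 + 2*I*v^2 + 4*v - 8*I*v - 16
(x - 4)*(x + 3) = x^2 - x - 12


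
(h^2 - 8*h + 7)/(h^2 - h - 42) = (h - 1)/(h + 6)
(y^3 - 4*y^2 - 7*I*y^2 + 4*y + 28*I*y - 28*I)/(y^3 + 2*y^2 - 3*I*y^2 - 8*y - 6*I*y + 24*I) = (y^2 - y*(2 + 7*I) + 14*I)/(y^2 + y*(4 - 3*I) - 12*I)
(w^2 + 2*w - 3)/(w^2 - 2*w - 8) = (-w^2 - 2*w + 3)/(-w^2 + 2*w + 8)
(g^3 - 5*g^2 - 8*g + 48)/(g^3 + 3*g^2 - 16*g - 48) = (g - 4)/(g + 4)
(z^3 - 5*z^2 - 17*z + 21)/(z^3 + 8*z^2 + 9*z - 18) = (z - 7)/(z + 6)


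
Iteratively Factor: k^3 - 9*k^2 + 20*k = (k - 4)*(k^2 - 5*k) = k*(k - 4)*(k - 5)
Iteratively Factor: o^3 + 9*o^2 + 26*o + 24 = (o + 4)*(o^2 + 5*o + 6) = (o + 3)*(o + 4)*(o + 2)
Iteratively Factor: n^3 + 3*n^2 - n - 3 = (n + 3)*(n^2 - 1) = (n + 1)*(n + 3)*(n - 1)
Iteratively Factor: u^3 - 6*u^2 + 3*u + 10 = (u - 5)*(u^2 - u - 2) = (u - 5)*(u - 2)*(u + 1)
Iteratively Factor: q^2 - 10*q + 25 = (q - 5)*(q - 5)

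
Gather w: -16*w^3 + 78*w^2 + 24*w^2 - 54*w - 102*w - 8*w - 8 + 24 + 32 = -16*w^3 + 102*w^2 - 164*w + 48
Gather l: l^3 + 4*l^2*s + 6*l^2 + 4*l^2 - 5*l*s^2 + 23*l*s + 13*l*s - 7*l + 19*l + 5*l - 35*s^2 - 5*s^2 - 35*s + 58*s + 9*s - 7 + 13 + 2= l^3 + l^2*(4*s + 10) + l*(-5*s^2 + 36*s + 17) - 40*s^2 + 32*s + 8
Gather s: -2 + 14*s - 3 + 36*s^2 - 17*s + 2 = 36*s^2 - 3*s - 3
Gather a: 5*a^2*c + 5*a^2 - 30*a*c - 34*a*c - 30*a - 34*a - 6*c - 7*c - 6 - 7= a^2*(5*c + 5) + a*(-64*c - 64) - 13*c - 13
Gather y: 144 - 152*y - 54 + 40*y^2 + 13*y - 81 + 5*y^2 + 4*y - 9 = 45*y^2 - 135*y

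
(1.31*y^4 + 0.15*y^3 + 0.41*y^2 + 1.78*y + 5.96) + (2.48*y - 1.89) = 1.31*y^4 + 0.15*y^3 + 0.41*y^2 + 4.26*y + 4.07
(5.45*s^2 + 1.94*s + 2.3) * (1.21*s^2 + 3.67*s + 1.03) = 6.5945*s^4 + 22.3489*s^3 + 15.5163*s^2 + 10.4392*s + 2.369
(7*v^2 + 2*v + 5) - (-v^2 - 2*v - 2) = 8*v^2 + 4*v + 7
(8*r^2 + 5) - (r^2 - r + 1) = 7*r^2 + r + 4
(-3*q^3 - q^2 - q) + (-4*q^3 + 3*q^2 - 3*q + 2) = -7*q^3 + 2*q^2 - 4*q + 2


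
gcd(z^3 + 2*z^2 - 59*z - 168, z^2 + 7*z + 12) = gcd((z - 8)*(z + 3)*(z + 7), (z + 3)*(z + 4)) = z + 3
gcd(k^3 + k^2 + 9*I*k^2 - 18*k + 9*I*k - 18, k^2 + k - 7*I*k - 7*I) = k + 1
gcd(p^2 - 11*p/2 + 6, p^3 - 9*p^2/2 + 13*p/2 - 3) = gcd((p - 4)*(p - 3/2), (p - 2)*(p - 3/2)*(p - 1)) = p - 3/2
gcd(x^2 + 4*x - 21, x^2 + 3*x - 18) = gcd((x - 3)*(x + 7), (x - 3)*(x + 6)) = x - 3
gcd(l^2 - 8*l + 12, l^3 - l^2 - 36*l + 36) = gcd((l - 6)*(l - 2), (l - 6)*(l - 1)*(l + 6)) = l - 6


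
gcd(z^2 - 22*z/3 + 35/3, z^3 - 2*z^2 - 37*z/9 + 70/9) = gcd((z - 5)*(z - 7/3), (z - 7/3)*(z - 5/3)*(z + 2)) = z - 7/3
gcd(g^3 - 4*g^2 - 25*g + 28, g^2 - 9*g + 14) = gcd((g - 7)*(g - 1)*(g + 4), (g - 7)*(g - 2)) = g - 7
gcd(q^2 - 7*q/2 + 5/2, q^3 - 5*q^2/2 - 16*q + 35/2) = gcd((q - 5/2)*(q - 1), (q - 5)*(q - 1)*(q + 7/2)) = q - 1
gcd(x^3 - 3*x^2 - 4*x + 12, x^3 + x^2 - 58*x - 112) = x + 2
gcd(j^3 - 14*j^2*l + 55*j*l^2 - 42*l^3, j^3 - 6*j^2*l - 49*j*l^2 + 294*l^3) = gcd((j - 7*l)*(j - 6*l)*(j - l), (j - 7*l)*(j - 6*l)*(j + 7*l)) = j^2 - 13*j*l + 42*l^2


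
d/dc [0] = 0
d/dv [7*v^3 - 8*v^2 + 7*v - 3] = 21*v^2 - 16*v + 7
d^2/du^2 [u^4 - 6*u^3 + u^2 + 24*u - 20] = 12*u^2 - 36*u + 2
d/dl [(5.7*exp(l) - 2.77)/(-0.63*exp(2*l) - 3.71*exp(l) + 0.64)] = (3.591*exp(2*l) - 3.4902*exp(l) - 6.6287)*exp(l)/(0.3969*exp(4*l) + 4.6746*exp(3*l) + 12.9577*exp(2*l) - 4.7488*exp(l) + 0.4096)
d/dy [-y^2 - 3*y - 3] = -2*y - 3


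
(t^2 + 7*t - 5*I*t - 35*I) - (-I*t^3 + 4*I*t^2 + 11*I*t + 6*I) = I*t^3 + t^2 - 4*I*t^2 + 7*t - 16*I*t - 41*I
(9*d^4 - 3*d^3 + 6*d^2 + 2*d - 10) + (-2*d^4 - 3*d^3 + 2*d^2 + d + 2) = 7*d^4 - 6*d^3 + 8*d^2 + 3*d - 8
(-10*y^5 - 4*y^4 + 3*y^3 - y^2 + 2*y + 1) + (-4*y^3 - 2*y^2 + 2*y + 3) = -10*y^5 - 4*y^4 - y^3 - 3*y^2 + 4*y + 4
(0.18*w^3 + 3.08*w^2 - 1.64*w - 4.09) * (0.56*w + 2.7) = 0.1008*w^4 + 2.2108*w^3 + 7.3976*w^2 - 6.7184*w - 11.043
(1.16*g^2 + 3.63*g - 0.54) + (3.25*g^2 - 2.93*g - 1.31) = 4.41*g^2 + 0.7*g - 1.85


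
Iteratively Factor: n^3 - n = (n - 1)*(n^2 + n) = (n - 1)*(n + 1)*(n)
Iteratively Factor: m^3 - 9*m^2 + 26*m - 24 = (m - 3)*(m^2 - 6*m + 8) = (m - 4)*(m - 3)*(m - 2)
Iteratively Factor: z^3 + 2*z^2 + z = (z + 1)*(z^2 + z) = (z + 1)^2*(z)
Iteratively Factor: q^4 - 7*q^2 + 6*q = (q - 1)*(q^3 + q^2 - 6*q) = (q - 2)*(q - 1)*(q^2 + 3*q) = (q - 2)*(q - 1)*(q + 3)*(q)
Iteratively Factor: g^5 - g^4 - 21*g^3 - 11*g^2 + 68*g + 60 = (g + 1)*(g^4 - 2*g^3 - 19*g^2 + 8*g + 60) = (g - 5)*(g + 1)*(g^3 + 3*g^2 - 4*g - 12) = (g - 5)*(g - 2)*(g + 1)*(g^2 + 5*g + 6) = (g - 5)*(g - 2)*(g + 1)*(g + 3)*(g + 2)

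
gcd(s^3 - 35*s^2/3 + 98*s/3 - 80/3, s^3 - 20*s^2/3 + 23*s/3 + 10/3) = s - 2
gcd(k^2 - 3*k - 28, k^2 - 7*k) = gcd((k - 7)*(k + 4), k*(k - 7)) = k - 7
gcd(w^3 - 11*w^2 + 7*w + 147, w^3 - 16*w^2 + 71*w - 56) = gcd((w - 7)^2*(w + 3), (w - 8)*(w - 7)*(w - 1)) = w - 7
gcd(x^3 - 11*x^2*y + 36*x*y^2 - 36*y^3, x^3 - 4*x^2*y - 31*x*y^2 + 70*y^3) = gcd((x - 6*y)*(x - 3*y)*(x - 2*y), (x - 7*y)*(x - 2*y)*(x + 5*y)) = x - 2*y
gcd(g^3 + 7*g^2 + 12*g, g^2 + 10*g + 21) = g + 3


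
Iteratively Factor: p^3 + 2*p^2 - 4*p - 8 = (p - 2)*(p^2 + 4*p + 4) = (p - 2)*(p + 2)*(p + 2)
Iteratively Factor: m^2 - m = (m - 1)*(m)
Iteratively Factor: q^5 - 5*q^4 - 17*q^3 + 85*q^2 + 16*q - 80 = (q - 1)*(q^4 - 4*q^3 - 21*q^2 + 64*q + 80) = (q - 4)*(q - 1)*(q^3 - 21*q - 20) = (q - 5)*(q - 4)*(q - 1)*(q^2 + 5*q + 4) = (q - 5)*(q - 4)*(q - 1)*(q + 1)*(q + 4)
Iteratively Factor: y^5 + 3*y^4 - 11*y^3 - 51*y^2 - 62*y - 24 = (y + 2)*(y^4 + y^3 - 13*y^2 - 25*y - 12) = (y + 2)*(y + 3)*(y^3 - 2*y^2 - 7*y - 4) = (y + 1)*(y + 2)*(y + 3)*(y^2 - 3*y - 4) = (y - 4)*(y + 1)*(y + 2)*(y + 3)*(y + 1)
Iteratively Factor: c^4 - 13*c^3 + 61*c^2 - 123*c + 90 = (c - 2)*(c^3 - 11*c^2 + 39*c - 45) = (c - 3)*(c - 2)*(c^2 - 8*c + 15) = (c - 5)*(c - 3)*(c - 2)*(c - 3)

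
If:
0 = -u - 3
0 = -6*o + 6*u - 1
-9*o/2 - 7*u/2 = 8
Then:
No Solution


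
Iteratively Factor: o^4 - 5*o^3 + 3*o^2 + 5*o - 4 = (o + 1)*(o^3 - 6*o^2 + 9*o - 4) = (o - 4)*(o + 1)*(o^2 - 2*o + 1) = (o - 4)*(o - 1)*(o + 1)*(o - 1)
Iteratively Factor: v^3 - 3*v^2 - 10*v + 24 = (v - 4)*(v^2 + v - 6) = (v - 4)*(v - 2)*(v + 3)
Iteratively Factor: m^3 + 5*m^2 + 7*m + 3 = (m + 1)*(m^2 + 4*m + 3) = (m + 1)^2*(m + 3)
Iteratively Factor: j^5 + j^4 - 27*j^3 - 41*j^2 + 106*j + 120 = (j + 4)*(j^4 - 3*j^3 - 15*j^2 + 19*j + 30) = (j + 1)*(j + 4)*(j^3 - 4*j^2 - 11*j + 30) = (j - 5)*(j + 1)*(j + 4)*(j^2 + j - 6) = (j - 5)*(j - 2)*(j + 1)*(j + 4)*(j + 3)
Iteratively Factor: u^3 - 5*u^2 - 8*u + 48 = (u - 4)*(u^2 - u - 12) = (u - 4)^2*(u + 3)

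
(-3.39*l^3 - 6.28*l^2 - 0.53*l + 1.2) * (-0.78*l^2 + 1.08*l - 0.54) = 2.6442*l^5 + 1.2372*l^4 - 4.5384*l^3 + 1.8828*l^2 + 1.5822*l - 0.648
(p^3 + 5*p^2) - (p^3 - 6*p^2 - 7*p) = 11*p^2 + 7*p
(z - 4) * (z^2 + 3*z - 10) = z^3 - z^2 - 22*z + 40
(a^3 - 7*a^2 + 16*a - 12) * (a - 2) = a^4 - 9*a^3 + 30*a^2 - 44*a + 24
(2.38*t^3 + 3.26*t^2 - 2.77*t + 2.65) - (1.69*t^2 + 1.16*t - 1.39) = 2.38*t^3 + 1.57*t^2 - 3.93*t + 4.04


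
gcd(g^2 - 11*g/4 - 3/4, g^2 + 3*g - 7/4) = 1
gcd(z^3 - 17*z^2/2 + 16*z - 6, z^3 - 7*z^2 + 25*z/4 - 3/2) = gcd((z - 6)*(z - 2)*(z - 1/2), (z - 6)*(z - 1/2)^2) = z^2 - 13*z/2 + 3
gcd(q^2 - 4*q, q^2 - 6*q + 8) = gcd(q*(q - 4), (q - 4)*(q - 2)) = q - 4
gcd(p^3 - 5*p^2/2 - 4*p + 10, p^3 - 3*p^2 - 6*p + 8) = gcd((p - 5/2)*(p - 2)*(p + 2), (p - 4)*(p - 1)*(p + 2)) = p + 2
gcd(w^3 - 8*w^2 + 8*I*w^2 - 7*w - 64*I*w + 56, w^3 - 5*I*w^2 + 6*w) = w + I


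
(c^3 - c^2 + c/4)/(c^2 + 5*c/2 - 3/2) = c*(2*c - 1)/(2*(c + 3))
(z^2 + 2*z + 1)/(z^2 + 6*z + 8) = (z^2 + 2*z + 1)/(z^2 + 6*z + 8)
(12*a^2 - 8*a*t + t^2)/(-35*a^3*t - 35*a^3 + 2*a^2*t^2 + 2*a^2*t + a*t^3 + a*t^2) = (12*a^2 - 8*a*t + t^2)/(a*(-35*a^2*t - 35*a^2 + 2*a*t^2 + 2*a*t + t^3 + t^2))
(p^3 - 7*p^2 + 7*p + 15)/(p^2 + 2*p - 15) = (p^2 - 4*p - 5)/(p + 5)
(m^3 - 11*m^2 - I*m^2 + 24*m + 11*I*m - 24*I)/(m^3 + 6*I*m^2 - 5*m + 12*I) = (m^2 - 11*m + 24)/(m^2 + 7*I*m - 12)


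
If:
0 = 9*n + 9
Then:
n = -1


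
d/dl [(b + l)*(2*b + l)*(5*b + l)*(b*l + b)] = b*(10*b^3 + 34*b^2*l + 17*b^2 + 24*b*l^2 + 16*b*l + 4*l^3 + 3*l^2)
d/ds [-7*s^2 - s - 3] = -14*s - 1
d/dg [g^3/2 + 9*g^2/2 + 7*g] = 3*g^2/2 + 9*g + 7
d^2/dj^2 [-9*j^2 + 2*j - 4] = -18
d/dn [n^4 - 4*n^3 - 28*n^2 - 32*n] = 4*n^3 - 12*n^2 - 56*n - 32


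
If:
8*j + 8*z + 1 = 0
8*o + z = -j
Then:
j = -z - 1/8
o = 1/64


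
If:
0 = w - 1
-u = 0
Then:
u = 0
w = 1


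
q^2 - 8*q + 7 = (q - 7)*(q - 1)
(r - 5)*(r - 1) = r^2 - 6*r + 5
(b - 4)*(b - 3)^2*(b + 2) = b^4 - 8*b^3 + 13*b^2 + 30*b - 72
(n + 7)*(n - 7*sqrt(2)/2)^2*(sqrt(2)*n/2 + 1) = sqrt(2)*n^4/2 - 6*n^3 + 7*sqrt(2)*n^3/2 - 42*n^2 + 21*sqrt(2)*n^2/4 + 49*n/2 + 147*sqrt(2)*n/4 + 343/2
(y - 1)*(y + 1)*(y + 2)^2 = y^4 + 4*y^3 + 3*y^2 - 4*y - 4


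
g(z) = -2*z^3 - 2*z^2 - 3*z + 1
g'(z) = -6*z^2 - 4*z - 3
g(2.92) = -74.61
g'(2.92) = -65.84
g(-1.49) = 7.65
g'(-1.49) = -10.36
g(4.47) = -231.00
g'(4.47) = -140.77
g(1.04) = -6.53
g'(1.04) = -13.65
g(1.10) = -7.38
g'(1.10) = -14.66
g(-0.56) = 2.40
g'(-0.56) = -2.64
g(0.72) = -2.94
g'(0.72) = -8.99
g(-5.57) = 301.28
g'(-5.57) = -166.87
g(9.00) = -1646.00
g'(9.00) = -525.00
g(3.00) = -80.00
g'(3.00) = -69.00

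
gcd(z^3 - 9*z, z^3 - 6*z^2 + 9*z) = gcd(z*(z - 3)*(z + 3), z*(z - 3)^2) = z^2 - 3*z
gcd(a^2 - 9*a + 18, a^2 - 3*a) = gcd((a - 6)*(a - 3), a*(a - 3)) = a - 3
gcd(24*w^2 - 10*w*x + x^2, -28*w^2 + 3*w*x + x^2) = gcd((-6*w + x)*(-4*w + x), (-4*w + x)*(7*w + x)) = -4*w + x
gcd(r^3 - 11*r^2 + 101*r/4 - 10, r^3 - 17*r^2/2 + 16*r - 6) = r - 1/2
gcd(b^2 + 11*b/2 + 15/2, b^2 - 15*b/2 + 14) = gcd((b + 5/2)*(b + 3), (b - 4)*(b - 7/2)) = 1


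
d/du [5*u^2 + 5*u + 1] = 10*u + 5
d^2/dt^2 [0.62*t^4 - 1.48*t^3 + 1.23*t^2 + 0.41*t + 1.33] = 7.44*t^2 - 8.88*t + 2.46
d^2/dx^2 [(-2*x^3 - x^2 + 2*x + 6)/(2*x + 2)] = (-2*x^3 - 6*x^2 - 6*x + 3)/(x^3 + 3*x^2 + 3*x + 1)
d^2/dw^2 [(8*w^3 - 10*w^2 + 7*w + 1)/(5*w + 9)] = 8*(50*w^3 + 270*w^2 + 486*w - 275)/(125*w^3 + 675*w^2 + 1215*w + 729)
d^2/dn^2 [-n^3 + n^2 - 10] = 2 - 6*n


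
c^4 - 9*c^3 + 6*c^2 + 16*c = c*(c - 8)*(c - 2)*(c + 1)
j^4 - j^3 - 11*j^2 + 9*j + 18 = (j - 3)*(j - 2)*(j + 1)*(j + 3)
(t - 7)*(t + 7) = t^2 - 49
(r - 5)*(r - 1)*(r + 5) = r^3 - r^2 - 25*r + 25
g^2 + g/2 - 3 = (g - 3/2)*(g + 2)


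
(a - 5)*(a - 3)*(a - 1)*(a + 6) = a^4 - 3*a^3 - 31*a^2 + 123*a - 90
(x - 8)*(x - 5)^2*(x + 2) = x^4 - 16*x^3 + 69*x^2 + 10*x - 400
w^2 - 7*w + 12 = (w - 4)*(w - 3)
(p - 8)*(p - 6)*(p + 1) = p^3 - 13*p^2 + 34*p + 48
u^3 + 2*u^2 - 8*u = u*(u - 2)*(u + 4)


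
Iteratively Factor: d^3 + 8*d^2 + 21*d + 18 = (d + 3)*(d^2 + 5*d + 6) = (d + 3)^2*(d + 2)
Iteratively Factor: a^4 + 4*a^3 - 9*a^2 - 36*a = (a + 4)*(a^3 - 9*a) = (a - 3)*(a + 4)*(a^2 + 3*a) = a*(a - 3)*(a + 4)*(a + 3)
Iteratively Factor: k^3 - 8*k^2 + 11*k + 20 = (k - 4)*(k^2 - 4*k - 5) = (k - 4)*(k + 1)*(k - 5)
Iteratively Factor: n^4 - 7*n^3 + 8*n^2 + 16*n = (n - 4)*(n^3 - 3*n^2 - 4*n) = (n - 4)^2*(n^2 + n) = n*(n - 4)^2*(n + 1)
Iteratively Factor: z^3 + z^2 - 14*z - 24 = (z + 3)*(z^2 - 2*z - 8) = (z + 2)*(z + 3)*(z - 4)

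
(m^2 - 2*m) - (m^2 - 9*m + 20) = 7*m - 20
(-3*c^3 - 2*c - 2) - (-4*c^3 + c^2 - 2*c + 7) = c^3 - c^2 - 9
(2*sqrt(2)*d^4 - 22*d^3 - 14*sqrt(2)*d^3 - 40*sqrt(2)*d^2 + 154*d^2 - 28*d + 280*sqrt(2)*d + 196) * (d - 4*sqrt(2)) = 2*sqrt(2)*d^5 - 38*d^4 - 14*sqrt(2)*d^4 + 48*sqrt(2)*d^3 + 266*d^3 - 336*sqrt(2)*d^2 + 292*d^2 - 2044*d + 112*sqrt(2)*d - 784*sqrt(2)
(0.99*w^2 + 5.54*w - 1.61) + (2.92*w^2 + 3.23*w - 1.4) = 3.91*w^2 + 8.77*w - 3.01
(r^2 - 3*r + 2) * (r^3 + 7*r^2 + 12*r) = r^5 + 4*r^4 - 7*r^3 - 22*r^2 + 24*r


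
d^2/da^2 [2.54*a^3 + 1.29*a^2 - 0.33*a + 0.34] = 15.24*a + 2.58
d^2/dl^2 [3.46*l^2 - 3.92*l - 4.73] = 6.92000000000000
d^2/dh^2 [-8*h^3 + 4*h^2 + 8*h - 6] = 8 - 48*h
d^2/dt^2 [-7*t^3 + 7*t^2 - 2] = 14 - 42*t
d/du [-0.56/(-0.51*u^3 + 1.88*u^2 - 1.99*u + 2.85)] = (-0.8568*u^2 + 2.1056*u - 1.1144)/(0.51*u^3 - 1.88*u^2 + 1.99*u - 2.85)^2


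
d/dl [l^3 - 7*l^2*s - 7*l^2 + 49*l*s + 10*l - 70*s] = 3*l^2 - 14*l*s - 14*l + 49*s + 10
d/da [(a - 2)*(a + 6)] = 2*a + 4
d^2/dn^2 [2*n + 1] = 0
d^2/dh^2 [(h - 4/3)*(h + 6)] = 2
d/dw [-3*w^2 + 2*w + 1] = 2 - 6*w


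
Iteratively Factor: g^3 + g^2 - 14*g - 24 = (g + 2)*(g^2 - g - 12) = (g + 2)*(g + 3)*(g - 4)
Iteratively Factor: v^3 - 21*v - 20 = (v + 1)*(v^2 - v - 20) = (v + 1)*(v + 4)*(v - 5)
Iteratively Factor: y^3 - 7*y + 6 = (y - 2)*(y^2 + 2*y - 3) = (y - 2)*(y - 1)*(y + 3)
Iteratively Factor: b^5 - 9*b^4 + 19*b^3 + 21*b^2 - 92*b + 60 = (b + 2)*(b^4 - 11*b^3 + 41*b^2 - 61*b + 30) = (b - 2)*(b + 2)*(b^3 - 9*b^2 + 23*b - 15) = (b - 5)*(b - 2)*(b + 2)*(b^2 - 4*b + 3) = (b - 5)*(b - 3)*(b - 2)*(b + 2)*(b - 1)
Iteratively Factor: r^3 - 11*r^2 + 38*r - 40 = (r - 4)*(r^2 - 7*r + 10) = (r - 4)*(r - 2)*(r - 5)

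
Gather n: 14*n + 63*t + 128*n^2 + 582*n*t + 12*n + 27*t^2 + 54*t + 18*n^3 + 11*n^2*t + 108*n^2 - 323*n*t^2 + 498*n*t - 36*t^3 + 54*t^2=18*n^3 + n^2*(11*t + 236) + n*(-323*t^2 + 1080*t + 26) - 36*t^3 + 81*t^2 + 117*t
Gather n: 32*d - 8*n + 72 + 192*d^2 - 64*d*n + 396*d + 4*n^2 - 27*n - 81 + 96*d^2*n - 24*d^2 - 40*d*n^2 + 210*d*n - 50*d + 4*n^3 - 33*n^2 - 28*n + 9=168*d^2 + 378*d + 4*n^3 + n^2*(-40*d - 29) + n*(96*d^2 + 146*d - 63)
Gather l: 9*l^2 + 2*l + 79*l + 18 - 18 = 9*l^2 + 81*l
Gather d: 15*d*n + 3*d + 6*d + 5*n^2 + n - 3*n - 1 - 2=d*(15*n + 9) + 5*n^2 - 2*n - 3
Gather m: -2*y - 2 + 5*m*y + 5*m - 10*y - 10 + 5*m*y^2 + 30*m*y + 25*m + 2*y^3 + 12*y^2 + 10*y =m*(5*y^2 + 35*y + 30) + 2*y^3 + 12*y^2 - 2*y - 12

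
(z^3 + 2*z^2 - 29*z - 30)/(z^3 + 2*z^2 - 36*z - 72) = (z^2 - 4*z - 5)/(z^2 - 4*z - 12)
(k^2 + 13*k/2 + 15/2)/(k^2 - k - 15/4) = 2*(k + 5)/(2*k - 5)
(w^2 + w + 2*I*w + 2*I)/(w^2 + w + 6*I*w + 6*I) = (w + 2*I)/(w + 6*I)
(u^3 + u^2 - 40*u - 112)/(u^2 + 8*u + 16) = u - 7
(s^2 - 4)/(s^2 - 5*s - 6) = (4 - s^2)/(-s^2 + 5*s + 6)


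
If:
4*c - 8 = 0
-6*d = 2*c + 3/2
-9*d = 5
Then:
No Solution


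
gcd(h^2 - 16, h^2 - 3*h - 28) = h + 4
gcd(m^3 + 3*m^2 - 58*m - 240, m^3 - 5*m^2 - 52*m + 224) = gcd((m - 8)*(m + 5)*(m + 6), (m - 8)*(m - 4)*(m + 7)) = m - 8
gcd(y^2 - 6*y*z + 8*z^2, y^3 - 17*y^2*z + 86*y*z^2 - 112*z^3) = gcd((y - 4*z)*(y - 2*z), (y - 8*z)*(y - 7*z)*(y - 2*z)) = y - 2*z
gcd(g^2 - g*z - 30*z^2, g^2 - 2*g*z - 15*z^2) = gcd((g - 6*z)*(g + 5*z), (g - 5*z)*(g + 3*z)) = 1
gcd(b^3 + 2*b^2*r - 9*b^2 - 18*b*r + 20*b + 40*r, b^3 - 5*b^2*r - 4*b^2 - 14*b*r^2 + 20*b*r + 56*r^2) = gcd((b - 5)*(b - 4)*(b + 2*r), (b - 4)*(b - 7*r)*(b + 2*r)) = b^2 + 2*b*r - 4*b - 8*r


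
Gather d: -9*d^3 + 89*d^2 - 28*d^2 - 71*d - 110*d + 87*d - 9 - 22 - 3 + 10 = -9*d^3 + 61*d^2 - 94*d - 24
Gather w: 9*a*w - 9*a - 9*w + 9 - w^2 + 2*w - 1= -9*a - w^2 + w*(9*a - 7) + 8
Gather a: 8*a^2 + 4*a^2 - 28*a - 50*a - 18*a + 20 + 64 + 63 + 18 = 12*a^2 - 96*a + 165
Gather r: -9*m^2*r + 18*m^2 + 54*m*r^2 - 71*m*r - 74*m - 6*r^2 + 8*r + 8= 18*m^2 - 74*m + r^2*(54*m - 6) + r*(-9*m^2 - 71*m + 8) + 8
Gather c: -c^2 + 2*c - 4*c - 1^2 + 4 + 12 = -c^2 - 2*c + 15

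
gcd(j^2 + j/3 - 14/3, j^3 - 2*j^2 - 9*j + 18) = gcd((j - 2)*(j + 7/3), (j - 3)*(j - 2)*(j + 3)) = j - 2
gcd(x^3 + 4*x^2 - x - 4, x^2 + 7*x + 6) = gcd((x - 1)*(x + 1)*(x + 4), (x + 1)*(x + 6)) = x + 1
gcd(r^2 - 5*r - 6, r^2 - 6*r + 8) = 1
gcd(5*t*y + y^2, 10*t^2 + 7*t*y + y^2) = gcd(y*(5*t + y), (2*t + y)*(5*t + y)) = 5*t + y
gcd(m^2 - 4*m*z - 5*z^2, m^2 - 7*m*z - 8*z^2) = m + z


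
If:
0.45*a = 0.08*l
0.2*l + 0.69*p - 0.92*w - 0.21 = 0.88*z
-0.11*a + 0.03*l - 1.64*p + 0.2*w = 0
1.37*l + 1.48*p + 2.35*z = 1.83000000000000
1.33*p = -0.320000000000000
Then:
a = -0.14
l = -0.82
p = -0.24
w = -1.93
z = 1.41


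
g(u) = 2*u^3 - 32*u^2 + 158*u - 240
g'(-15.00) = 2468.00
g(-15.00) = -16560.00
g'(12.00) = 254.00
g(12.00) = 504.00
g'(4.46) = -8.09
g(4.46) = 5.58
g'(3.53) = 6.85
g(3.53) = 6.97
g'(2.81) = 25.54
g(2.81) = -4.32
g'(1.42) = 79.22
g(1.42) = -74.44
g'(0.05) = 154.82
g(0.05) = -232.18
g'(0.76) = 112.83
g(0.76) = -137.53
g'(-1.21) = 244.22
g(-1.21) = -481.57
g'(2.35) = 40.74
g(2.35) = -19.46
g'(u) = 6*u^2 - 64*u + 158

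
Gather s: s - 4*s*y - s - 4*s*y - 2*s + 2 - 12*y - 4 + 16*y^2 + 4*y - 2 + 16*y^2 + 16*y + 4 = s*(-8*y - 2) + 32*y^2 + 8*y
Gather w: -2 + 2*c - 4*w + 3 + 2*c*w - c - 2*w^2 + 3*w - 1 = c - 2*w^2 + w*(2*c - 1)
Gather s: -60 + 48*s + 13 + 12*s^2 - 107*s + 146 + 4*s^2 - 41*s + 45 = 16*s^2 - 100*s + 144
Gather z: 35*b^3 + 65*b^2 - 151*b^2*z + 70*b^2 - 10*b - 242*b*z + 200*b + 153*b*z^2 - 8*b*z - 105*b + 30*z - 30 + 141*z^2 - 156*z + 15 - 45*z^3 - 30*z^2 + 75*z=35*b^3 + 135*b^2 + 85*b - 45*z^3 + z^2*(153*b + 111) + z*(-151*b^2 - 250*b - 51) - 15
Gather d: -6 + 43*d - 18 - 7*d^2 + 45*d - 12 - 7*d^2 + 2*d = -14*d^2 + 90*d - 36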